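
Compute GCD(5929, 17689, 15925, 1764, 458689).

5929 = 7² · 11²; 17689 = 7² · 19²; 15925 = 5² · 7² · 13; 1764 = 2² · 3² · 7²; 458689 = 7² · 11 · 23 · 37
gcd takes min exponent of each prime: 7² = 49

49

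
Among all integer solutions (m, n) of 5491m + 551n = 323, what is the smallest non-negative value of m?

Euclid: 5491 = 9·551 + 532; 551 = 1·532 + 19; 532 = 28·19 + 0 → gcd = 19; 323 = 19·17.
Back-substitution yields 5491·(-1) + 551·(10) = 19, so one solution is m = -1·17 = -17, n = 10·17 = 170.
Solutions in m differ by 551/19 = 29; the one in [0, 29) is -17 mod 29 = 12.

12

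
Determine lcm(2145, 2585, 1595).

2923635

lcm(2145, 2585) = 2145·2585/gcd = 5544825/55 = 100815
lcm(100815, 1595) = 100815·1595/gcd = 160799925/55 = 2923635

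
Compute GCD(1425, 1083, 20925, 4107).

3

1425 = 3 · 5² · 19; 1083 = 3 · 19²; 20925 = 3³ · 5² · 31; 4107 = 3 · 37²
gcd takes min exponent of each prime: 3 = 3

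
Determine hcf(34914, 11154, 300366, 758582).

34914 = 2 · 3 · 11 · 23²; 11154 = 2 · 3 · 11 · 13²; 300366 = 2 · 3² · 11 · 37 · 41; 758582 = 2 · 11 · 29² · 41
gcd takes min exponent of each prime: 2 · 11 = 22

22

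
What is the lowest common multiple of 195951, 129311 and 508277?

5364030668997

lcm(195951, 129311) = 195951·129311/gcd = 25338619761/49 = 517114689
lcm(517114689, 508277) = 517114689·508277/gcd = 262837502780853/49 = 5364030668997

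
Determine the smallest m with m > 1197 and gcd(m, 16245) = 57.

1254

16245 = 57·285. Any m with gcd(m, 16245) = 57 is a multiple of 57, say 57s, with s coprime to 285.
Need s > 1197/57, so s ≥ 22. First s ≥ 22 with gcd(s, 285) = 1 is s = 22. Thus m = 57·22 = 1254.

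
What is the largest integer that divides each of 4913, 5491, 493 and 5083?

4913 = 17³; 5491 = 17² · 19; 493 = 17 · 29; 5083 = 13 · 17 · 23
gcd takes min exponent of each prime: 17 = 17

17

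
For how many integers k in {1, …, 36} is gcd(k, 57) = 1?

23

Prime factors of 57: 3, 19. Count integers ≤ 36 divisible by none of them.
By inclusion–exclusion: 36 − ⌊36/3⌋ − ⌊36/19⌋ + ⌊36/57⌋ = 23.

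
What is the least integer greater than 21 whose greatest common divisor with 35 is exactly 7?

35 = 7·5. Any a with gcd(a, 35) = 7 is a multiple of 7, say 7s, with s coprime to 5.
Need s > 21/7, so s ≥ 4. First s ≥ 4 with gcd(s, 5) = 1 is s = 4. Thus a = 7·4 = 28.

28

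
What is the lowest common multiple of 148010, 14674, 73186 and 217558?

lcm(148010, 14674) = 148010·14674/gcd = 2171898740/2 = 1085949370
lcm(1085949370, 73186) = 1085949370·73186/gcd = 79476290592820/46 = 1727745447670
lcm(1727745447670, 217558) = 1727745447670·217558/gcd = 375884844104189860/638 = 589161197655470

589161197655470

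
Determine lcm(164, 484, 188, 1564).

364673188

164 = 2² · 41; 484 = 2² · 11²; 188 = 2² · 47; 1564 = 2² · 17 · 23
lcm takes max exponent of each prime: 2² · 11² · 17 · 23 · 41 · 47 = 364673188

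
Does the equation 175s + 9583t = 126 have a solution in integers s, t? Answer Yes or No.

gcd(175, 9583): 9583 = 54·175 + 133; 175 = 1·133 + 42; 133 = 3·42 + 7; 42 = 6·7 + 0 → 7
7 divides 126, so a solution exists.

Yes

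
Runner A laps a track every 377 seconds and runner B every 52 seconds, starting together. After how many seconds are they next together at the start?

1508

377 = 13 · 29; 52 = 2² · 13
max exponents: 2² · 13 · 29 = 1508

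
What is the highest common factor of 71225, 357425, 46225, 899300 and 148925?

gcd(71225, 357425): 357425 = 5·71225 + 1300; 71225 = 54·1300 + 1025; 1300 = 1·1025 + 275; 1025 = 3·275 + 200; 275 = 1·200 + 75; 200 = 2·75 + 50; 75 = 1·50 + 25; 50 = 2·25 + 0 → 25
gcd(25, 46225): 46225 = 1849·25 + 0 → 25
gcd(25, 899300): 899300 = 35972·25 + 0 → 25
gcd(25, 148925): 148925 = 5957·25 + 0 → 25

25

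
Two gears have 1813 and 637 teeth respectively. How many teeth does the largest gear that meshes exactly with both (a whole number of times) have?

Euclid: 1813 = 2·637 + 539; 637 = 1·539 + 98; 539 = 5·98 + 49; 98 = 2·49 + 0. Last nonzero remainder: 49.

49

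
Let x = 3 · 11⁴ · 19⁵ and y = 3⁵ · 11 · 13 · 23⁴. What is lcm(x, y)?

32047910224963368021

max exponent per prime: 3⁵ · 11⁴ · 13 · 19⁵ · 23⁴ = 32047910224963368021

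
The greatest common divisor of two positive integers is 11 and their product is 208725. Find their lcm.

18975

gcd·lcm = product, so lcm = 208725/11 = 18975.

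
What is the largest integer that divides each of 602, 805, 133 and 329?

602 = 2 · 7 · 43; 805 = 5 · 7 · 23; 133 = 7 · 19; 329 = 7 · 47
gcd takes min exponent of each prime: 7 = 7

7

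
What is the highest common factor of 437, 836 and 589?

19

gcd(437, 836): 836 = 1·437 + 399; 437 = 1·399 + 38; 399 = 10·38 + 19; 38 = 2·19 + 0 → 19
gcd(19, 589): 589 = 31·19 + 0 → 19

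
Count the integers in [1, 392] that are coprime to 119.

316

Prime factors of 119: 7, 17. Count integers ≤ 392 divisible by none of them.
By inclusion–exclusion: 392 − ⌊392/7⌋ − ⌊392/17⌋ + ⌊392/119⌋ = 316.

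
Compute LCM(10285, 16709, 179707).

484310365

10285 = 5 · 11² · 17; 16709 = 7² · 11 · 31; 179707 = 11 · 17 · 31²
lcm takes max exponent of each prime: 5 · 7² · 11² · 17 · 31² = 484310365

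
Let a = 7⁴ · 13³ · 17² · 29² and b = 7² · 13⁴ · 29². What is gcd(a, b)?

min exponent per shared prime: 7² · 13³ · 29² = 90536173

90536173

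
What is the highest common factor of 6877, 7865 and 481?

13

gcd(6877, 7865): 7865 = 1·6877 + 988; 6877 = 6·988 + 949; 988 = 1·949 + 39; 949 = 24·39 + 13; 39 = 3·13 + 0 → 13
gcd(13, 481): 481 = 37·13 + 0 → 13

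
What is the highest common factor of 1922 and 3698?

Euclid: 3698 = 1·1922 + 1776; 1922 = 1·1776 + 146; 1776 = 12·146 + 24; 146 = 6·24 + 2; 24 = 12·2 + 0. Last nonzero remainder: 2.

2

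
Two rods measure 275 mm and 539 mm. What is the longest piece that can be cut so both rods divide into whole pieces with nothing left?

Euclid: 539 = 1·275 + 264; 275 = 1·264 + 11; 264 = 24·11 + 0. Last nonzero remainder: 11.

11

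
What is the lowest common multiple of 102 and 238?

102 = 2 · 3 · 17; 238 = 2 · 7 · 17
max exponents: 2 · 3 · 7 · 17 = 714

714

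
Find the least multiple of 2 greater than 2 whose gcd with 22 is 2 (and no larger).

4

22 = 2·11. Any a with gcd(a, 22) = 2 is a multiple of 2, say 2s, with s coprime to 11.
Need s > 2/2, so s ≥ 2. First s ≥ 2 with gcd(s, 11) = 1 is s = 2. Thus a = 2·2 = 4.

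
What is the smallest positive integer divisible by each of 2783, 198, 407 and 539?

2783 = 11² · 23; 198 = 2 · 3² · 11; 407 = 11 · 37; 539 = 7² · 11
lcm takes max exponent of each prime: 2 · 3² · 7² · 11² · 23 · 37 = 90820422

90820422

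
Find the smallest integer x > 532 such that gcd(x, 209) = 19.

Multiples of 19 above 532: 19·29, 19·30, … . Need the cofactor coprime to 209/19 = 11.
Checking s = 29, 30, … the first with gcd(s, 11) = 1 is s = 29, giving 551.

551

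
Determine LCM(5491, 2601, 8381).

lcm(5491, 2601) = 5491·2601/gcd = 14282091/289 = 49419
lcm(49419, 8381) = 49419·8381/gcd = 414180639/289 = 1433151

1433151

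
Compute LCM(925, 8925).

925 = 5² · 37; 8925 = 3 · 5² · 7 · 17
max exponents: 3 · 5² · 7 · 17 · 37 = 330225

330225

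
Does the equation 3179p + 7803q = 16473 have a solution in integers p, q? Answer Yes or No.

By Bézout, 3179p + 7803q = 16473 has integer solutions iff gcd(3179, 7803) | 16473.
Euclid: 7803 = 2·3179 + 1445; 3179 = 2·1445 + 289; 1445 = 5·289 + 0. gcd = 289; 16473 mod 289 = 0. Yes.

Yes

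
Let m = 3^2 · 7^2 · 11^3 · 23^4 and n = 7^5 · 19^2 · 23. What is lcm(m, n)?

max exponent per prime: 3^2 · 7^5 · 11^3 · 19^2 · 23^4 = 20338986636128853

20338986636128853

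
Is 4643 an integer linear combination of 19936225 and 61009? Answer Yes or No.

No

By Bézout, 19936225p + 61009q = 4643 has integer solutions iff gcd(19936225, 61009) | 4643.
Euclid: 19936225 = 326·61009 + 47291; 61009 = 1·47291 + 13718; 47291 = 3·13718 + 6137; 13718 = 2·6137 + 1444; 6137 = 4·1444 + 361; 1444 = 4·361 + 0. gcd = 361; 4643 mod 361 = 311. No.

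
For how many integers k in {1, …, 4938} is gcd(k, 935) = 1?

Prime factors of 935: 5, 11, 17. Count integers ≤ 4938 divisible by none of them.
By inclusion–exclusion: 4938 − ⌊4938/5⌋ − ⌊4938/11⌋ − ⌊4938/17⌋ + ⌊4938/55⌋ + ⌊4938/85⌋ + ⌊4938/187⌋ − ⌊4938/935⌋ = 3381.

3381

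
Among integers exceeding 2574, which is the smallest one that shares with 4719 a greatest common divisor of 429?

3003

gcd(k, 4719) = 429 forces 429 | k; write k = 429s. Then gcd(429s, 429·11) = 429·gcd(s, 11), so need gcd(s, 11) = 1.
429s > 2574 gives s ≥ 7. The least s ≥ 7 coprime to 11 is 7, so k = 429·7 = 3003.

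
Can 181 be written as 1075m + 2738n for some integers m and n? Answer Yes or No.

Yes

gcd(1075, 2738): 2738 = 2·1075 + 588; 1075 = 1·588 + 487; 588 = 1·487 + 101; 487 = 4·101 + 83; 101 = 1·83 + 18; 83 = 4·18 + 11; 18 = 1·11 + 7; 11 = 1·7 + 4; 7 = 1·4 + 3; 4 = 1·3 + 1; 3 = 3·1 + 0 → 1
1 divides 181, so a solution exists.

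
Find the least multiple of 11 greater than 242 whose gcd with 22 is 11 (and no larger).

22 = 11·2. Any t with gcd(t, 22) = 11 is a multiple of 11, say 11s, with s coprime to 2.
Need s > 242/11, so s ≥ 23. First s ≥ 23 with gcd(s, 2) = 1 is s = 23. Thus t = 11·23 = 253.

253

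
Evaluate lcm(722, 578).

208658

gcd first: 722 = 1·578 + 144; 578 = 4·144 + 2; 144 = 72·2 + 0 → gcd = 2
lcm = 722·578/gcd = 417316/2 = 208658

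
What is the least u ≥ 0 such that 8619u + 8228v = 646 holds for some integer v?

170

Euclid: 8619 = 1·8228 + 391; 8228 = 21·391 + 17; 391 = 23·17 + 0 → gcd = 17; 646 = 17·38.
Back-substitution yields 8619·(-21) + 8228·(22) = 17, so one solution is u = -21·38 = -798, v = 22·38 = 836.
Solutions in u differ by 8228/17 = 484; the one in [0, 484) is -798 mod 484 = 170.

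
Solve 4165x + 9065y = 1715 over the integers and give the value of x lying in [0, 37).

20

Reduce mod 9065: 4165x ≡ 1715 (mod 9065). With g = gcd(4165, 9065) = 245 dividing 1715, divide through: 17x ≡ 7 (mod 37).
Since gcd(17, 37) = 1, x ≡ 7·(17)⁻¹ ≡ 20 (mod 37). Smallest non-negative: 20.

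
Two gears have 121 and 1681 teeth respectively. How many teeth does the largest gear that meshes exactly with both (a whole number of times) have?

1

Euclid: 1681 = 13·121 + 108; 121 = 1·108 + 13; 108 = 8·13 + 4; 13 = 3·4 + 1; 4 = 4·1 + 0. Last nonzero remainder: 1.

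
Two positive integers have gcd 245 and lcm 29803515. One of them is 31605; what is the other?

Using uv = gcd(u,v)·lcm(u,v) = 245·29803515 = 7301861175, we get v = 7301861175/31605 = 231035.

231035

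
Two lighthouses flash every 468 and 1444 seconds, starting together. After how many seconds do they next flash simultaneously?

168948

gcd first: 1444 = 3·468 + 40; 468 = 11·40 + 28; 40 = 1·28 + 12; 28 = 2·12 + 4; 12 = 3·4 + 0 → gcd = 4
lcm = 468·1444/gcd = 675792/4 = 168948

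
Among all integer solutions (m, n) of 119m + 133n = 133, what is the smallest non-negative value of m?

gcd(119, 133) = 7 (Euclid: 133 = 1·119 + 14; 119 = 8·14 + 7; 14 = 2·7 + 0), and 7 | 133.
Extended Euclid: 119·(9) + 133·(-8) = 7. Scale by 19: m₀ = 171.
General solution m = m₀ + 19t; reducing mod 19 gives m = 0 (and n = 1).

0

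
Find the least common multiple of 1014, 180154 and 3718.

lcm(1014, 180154) = 1014·180154/gcd = 182676156/338 = 540462
lcm(540462, 3718) = 540462·3718/gcd = 2009437716/338 = 5945082

5945082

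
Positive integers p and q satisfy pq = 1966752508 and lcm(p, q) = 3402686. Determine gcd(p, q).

From gcd × lcm = pq: gcd = 1966752508 / 3402686 = 578.

578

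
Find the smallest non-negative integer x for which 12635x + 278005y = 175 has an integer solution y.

7833

gcd(12635, 278005) = 35 (Euclid: 278005 = 22·12635 + 35; 12635 = 361·35 + 0), and 35 | 175.
Extended Euclid: 12635·(-22) + 278005·(1) = 35. Scale by 5: x₀ = -110.
General solution x = x₀ + 7943t; reducing mod 7943 gives x = 7833 (and y = -356).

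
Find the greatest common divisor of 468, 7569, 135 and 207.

gcd(468, 7569): 7569 = 16·468 + 81; 468 = 5·81 + 63; 81 = 1·63 + 18; 63 = 3·18 + 9; 18 = 2·9 + 0 → 9
gcd(9, 135): 135 = 15·9 + 0 → 9
gcd(9, 207): 207 = 23·9 + 0 → 9

9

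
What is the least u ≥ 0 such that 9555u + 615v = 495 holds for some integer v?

22

Euclid: 9555 = 15·615 + 330; 615 = 1·330 + 285; 330 = 1·285 + 45; 285 = 6·45 + 15; 45 = 3·15 + 0 → gcd = 15; 495 = 15·33.
Back-substitution yields 9555·(-13) + 615·(202) = 15, so one solution is u = -13·33 = -429, v = 202·33 = 6666.
Solutions in u differ by 615/15 = 41; the one in [0, 41) is -429 mod 41 = 22.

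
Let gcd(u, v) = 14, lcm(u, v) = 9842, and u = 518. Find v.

266

Using uv = gcd(u,v)·lcm(u,v) = 14·9842 = 137788, we get v = 137788/518 = 266.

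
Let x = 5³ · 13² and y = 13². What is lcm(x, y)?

21125

max exponent per prime: 5³ · 13² = 21125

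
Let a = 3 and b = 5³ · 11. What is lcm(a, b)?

4125

max exponent per prime: 3 · 5³ · 11 = 4125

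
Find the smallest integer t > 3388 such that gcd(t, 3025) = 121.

3509

gcd(t, 3025) = 121 forces 121 | t; write t = 121s. Then gcd(121s, 121·25) = 121·gcd(s, 25), so need gcd(s, 25) = 1.
121s > 3388 gives s ≥ 29. The least s ≥ 29 coprime to 25 is 29, so t = 121·29 = 3509.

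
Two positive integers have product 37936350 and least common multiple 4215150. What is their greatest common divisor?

From gcd × lcm = mn: gcd = 37936350 / 4215150 = 9.

9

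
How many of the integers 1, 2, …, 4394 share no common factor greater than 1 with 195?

195 = 3·5·13. Inclusion–exclusion on these primes:
4394 − ⌊4394/3⌋ − ⌊4394/5⌋ − ⌊4394/13⌋ + ⌊4394/15⌋ + ⌊4394/39⌋ + ⌊4394/65⌋ − ⌊4394/195⌋ = 2163

2163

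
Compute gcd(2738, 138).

Euclid: 2738 = 19·138 + 116; 138 = 1·116 + 22; 116 = 5·22 + 6; 22 = 3·6 + 4; 6 = 1·4 + 2; 4 = 2·2 + 0. Last nonzero remainder: 2.

2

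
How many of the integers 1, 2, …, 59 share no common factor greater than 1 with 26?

28

26 = 2·13. Inclusion–exclusion on these primes:
59 − ⌊59/2⌋ − ⌊59/13⌋ + ⌊59/26⌋ = 28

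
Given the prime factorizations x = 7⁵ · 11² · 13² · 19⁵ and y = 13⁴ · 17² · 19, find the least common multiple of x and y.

41563759876357555837

max exponent per prime: 7⁵ · 11² · 13⁴ · 17² · 19⁵ = 41563759876357555837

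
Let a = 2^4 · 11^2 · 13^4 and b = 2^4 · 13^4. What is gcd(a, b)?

min exponent per shared prime: 2^4 · 13^4 = 456976

456976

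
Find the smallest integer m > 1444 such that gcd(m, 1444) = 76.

1520

Multiples of 76 above 1444: 76·20, 76·21, … . Need the cofactor coprime to 1444/76 = 19.
Checking s = 20, 21, … the first with gcd(s, 19) = 1 is s = 20, giving 1520.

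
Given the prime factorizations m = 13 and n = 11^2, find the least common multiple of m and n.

1573

max exponent per prime: 11^2 · 13 = 1573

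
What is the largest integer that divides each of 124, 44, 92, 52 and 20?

4

gcd(124, 44): 124 = 2·44 + 36; 44 = 1·36 + 8; 36 = 4·8 + 4; 8 = 2·4 + 0 → 4
gcd(4, 92): 92 = 23·4 + 0 → 4
gcd(4, 52): 52 = 13·4 + 0 → 4
gcd(4, 20): 20 = 5·4 + 0 → 4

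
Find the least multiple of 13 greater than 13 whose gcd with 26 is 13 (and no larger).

39

26 = 13·2. Any t with gcd(t, 26) = 13 is a multiple of 13, say 13s, with s coprime to 2.
Need s > 13/13, so s ≥ 2. First s ≥ 2 with gcd(s, 2) = 1 is s = 3. Thus t = 13·3 = 39.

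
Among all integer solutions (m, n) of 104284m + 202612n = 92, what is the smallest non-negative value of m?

46843

Euclid: 202612 = 1·104284 + 98328; 104284 = 1·98328 + 5956; 98328 = 16·5956 + 3032; 5956 = 1·3032 + 2924; 3032 = 1·2924 + 108; 2924 = 27·108 + 8; 108 = 13·8 + 4; 8 = 2·4 + 0 → gcd = 4; 92 = 4·23.
Back-substitution yields 104284·(-24391) + 202612·(12554) = 4, so one solution is m = -24391·23 = -560993, n = 12554·23 = 288742.
Solutions in m differ by 202612/4 = 50653; the one in [0, 50653) is -560993 mod 50653 = 46843.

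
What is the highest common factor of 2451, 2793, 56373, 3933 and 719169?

2451 = 3 · 19 · 43; 2793 = 3 · 7² · 19; 56373 = 3 · 19 · 23 · 43; 3933 = 3² · 19 · 23; 719169 = 3 · 11 · 19 · 31 · 37
gcd takes min exponent of each prime: 3 · 19 = 57

57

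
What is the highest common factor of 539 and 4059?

539 = 7² · 11
4059 = 3² · 11 · 41
Common: 11 = 11

11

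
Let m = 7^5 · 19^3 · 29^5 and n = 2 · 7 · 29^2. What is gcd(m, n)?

5887

min exponent per shared prime: 7 · 29^2 = 5887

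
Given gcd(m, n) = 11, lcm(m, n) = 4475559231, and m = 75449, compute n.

m·n = gcd·lcm = 11·4475559231 = 49231151541, so n = 49231151541/75449 = 652509.

652509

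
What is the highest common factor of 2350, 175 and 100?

25

gcd(2350, 175): 2350 = 13·175 + 75; 175 = 2·75 + 25; 75 = 3·25 + 0 → 25
gcd(25, 100): 100 = 4·25 + 0 → 25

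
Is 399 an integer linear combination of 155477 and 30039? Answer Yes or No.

Yes

gcd(155477, 30039): 155477 = 5·30039 + 5282; 30039 = 5·5282 + 3629; 5282 = 1·3629 + 1653; 3629 = 2·1653 + 323; 1653 = 5·323 + 38; 323 = 8·38 + 19; 38 = 2·19 + 0 → 19
19 divides 399, so a solution exists.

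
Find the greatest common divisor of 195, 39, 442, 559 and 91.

13

gcd(195, 39): 195 = 5·39 + 0 → 39
gcd(39, 442): 442 = 11·39 + 13; 39 = 3·13 + 0 → 13
gcd(13, 559): 559 = 43·13 + 0 → 13
gcd(13, 91): 91 = 7·13 + 0 → 13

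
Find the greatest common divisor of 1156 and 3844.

1156 = 2² · 17²
3844 = 2² · 31²
Common: 2² = 4

4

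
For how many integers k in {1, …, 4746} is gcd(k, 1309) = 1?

1309 = 7·11·17. Inclusion–exclusion on these primes:
4746 − ⌊4746/7⌋ − ⌊4746/11⌋ − ⌊4746/17⌋ + ⌊4746/77⌋ + ⌊4746/119⌋ + ⌊4746/187⌋ − ⌊4746/1309⌋ = 3480

3480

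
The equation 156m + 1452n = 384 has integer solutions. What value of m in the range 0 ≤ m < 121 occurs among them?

49

gcd(156, 1452) = 12 (Euclid: 1452 = 9·156 + 48; 156 = 3·48 + 12; 48 = 4·12 + 0), and 12 | 384.
Extended Euclid: 156·(28) + 1452·(-3) = 12. Scale by 32: m₀ = 896.
General solution m = m₀ + 121t; reducing mod 121 gives m = 49 (and n = -5).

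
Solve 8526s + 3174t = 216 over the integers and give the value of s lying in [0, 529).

140

Reduce mod 3174: 8526s ≡ 216 (mod 3174). With g = gcd(8526, 3174) = 6 dividing 216, divide through: 1421s ≡ 36 (mod 529).
Since gcd(1421, 529) = 1, s ≡ 36·(1421)⁻¹ ≡ 140 (mod 529). Smallest non-negative: 140.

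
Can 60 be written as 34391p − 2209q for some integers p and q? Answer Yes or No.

gcd(34391, 2209): 34391 = 15·2209 + 1256; 2209 = 1·1256 + 953; 1256 = 1·953 + 303; 953 = 3·303 + 44; 303 = 6·44 + 39; 44 = 1·39 + 5; 39 = 7·5 + 4; 5 = 1·4 + 1; 4 = 4·1 + 0 → 1
1 divides 60, so a solution exists.

Yes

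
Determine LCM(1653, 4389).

127281

1653 = 3 · 19 · 29; 4389 = 3 · 7 · 11 · 19
max exponents: 3 · 7 · 11 · 19 · 29 = 127281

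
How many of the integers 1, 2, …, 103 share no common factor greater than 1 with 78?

78 = 2·3·13. Inclusion–exclusion on these primes:
103 − ⌊103/2⌋ − ⌊103/3⌋ − ⌊103/13⌋ + ⌊103/6⌋ + ⌊103/26⌋ + ⌊103/39⌋ − ⌊103/78⌋ = 32

32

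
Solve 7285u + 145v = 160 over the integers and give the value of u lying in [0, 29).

Reduce mod 145: 7285u ≡ 160 (mod 145). With g = gcd(7285, 145) = 5 dividing 160, divide through: 1457u ≡ 32 (mod 29).
Since gcd(1457, 29) = 1, u ≡ 32·(1457)⁻¹ ≡ 17 (mod 29). Smallest non-negative: 17.

17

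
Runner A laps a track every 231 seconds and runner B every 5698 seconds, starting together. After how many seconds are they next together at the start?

17094

231 = 3 · 7 · 11; 5698 = 2 · 7 · 11 · 37
max exponents: 2 · 3 · 7 · 11 · 37 = 17094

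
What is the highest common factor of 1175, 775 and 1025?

gcd(1175, 775): 1175 = 1·775 + 400; 775 = 1·400 + 375; 400 = 1·375 + 25; 375 = 15·25 + 0 → 25
gcd(25, 1025): 1025 = 41·25 + 0 → 25

25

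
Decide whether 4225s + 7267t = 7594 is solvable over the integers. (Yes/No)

No

gcd(4225, 7267): 7267 = 1·4225 + 3042; 4225 = 1·3042 + 1183; 3042 = 2·1183 + 676; 1183 = 1·676 + 507; 676 = 1·507 + 169; 507 = 3·169 + 0 → 169
169 does not divide 7594, so a solution does not exist.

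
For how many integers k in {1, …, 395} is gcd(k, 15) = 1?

211

Prime factors of 15: 3, 5. Count integers ≤ 395 divisible by none of them.
By inclusion–exclusion: 395 − ⌊395/3⌋ − ⌊395/5⌋ + ⌊395/15⌋ = 211.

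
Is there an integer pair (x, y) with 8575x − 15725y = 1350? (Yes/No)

Yes

By Bézout, 8575x − 15725y = 1350 has integer solutions iff gcd(8575, 15725) | 1350.
Euclid: 15725 = 1·8575 + 7150; 8575 = 1·7150 + 1425; 7150 = 5·1425 + 25; 1425 = 57·25 + 0. gcd = 25; 1350 mod 25 = 0. Yes.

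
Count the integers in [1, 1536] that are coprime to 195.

195 = 3·5·13. Inclusion–exclusion on these primes:
1536 − ⌊1536/3⌋ − ⌊1536/5⌋ − ⌊1536/13⌋ + ⌊1536/15⌋ + ⌊1536/39⌋ + ⌊1536/65⌋ − ⌊1536/195⌋ = 756

756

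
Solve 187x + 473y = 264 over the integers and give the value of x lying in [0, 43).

gcd(187, 473) = 11 (Euclid: 473 = 2·187 + 99; 187 = 1·99 + 88; 99 = 1·88 + 11; 88 = 8·11 + 0), and 11 | 264.
Extended Euclid: 187·(-5) + 473·(2) = 11. Scale by 24: x₀ = -120.
General solution x = x₀ + 43t; reducing mod 43 gives x = 9 (and y = -3).

9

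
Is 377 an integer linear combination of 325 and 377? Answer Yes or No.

Yes

By Bézout, 325u + 377v = 377 has integer solutions iff gcd(325, 377) | 377.
Euclid: 377 = 1·325 + 52; 325 = 6·52 + 13; 52 = 4·13 + 0. gcd = 13; 377 mod 13 = 0. Yes.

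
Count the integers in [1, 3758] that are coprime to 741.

741 = 3·13·19. Inclusion–exclusion on these primes:
3758 − ⌊3758/3⌋ − ⌊3758/13⌋ − ⌊3758/19⌋ + ⌊3758/39⌋ + ⌊3758/57⌋ + ⌊3758/247⌋ − ⌊3758/741⌋ = 2191

2191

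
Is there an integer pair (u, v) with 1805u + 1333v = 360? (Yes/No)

By Bézout, 1805u + 1333v = 360 has integer solutions iff gcd(1805, 1333) | 360.
Euclid: 1805 = 1·1333 + 472; 1333 = 2·472 + 389; 472 = 1·389 + 83; 389 = 4·83 + 57; 83 = 1·57 + 26; 57 = 2·26 + 5; 26 = 5·5 + 1; 5 = 5·1 + 0. gcd = 1; 360 mod 1 = 0. Yes.

Yes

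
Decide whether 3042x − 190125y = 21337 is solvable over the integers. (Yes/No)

No

gcd(3042, 190125): 190125 = 62·3042 + 1521; 3042 = 2·1521 + 0 → 1521
1521 does not divide 21337, so a solution does not exist.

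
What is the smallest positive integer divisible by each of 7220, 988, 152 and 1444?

187720

7220 = 2² · 5 · 19²; 988 = 2² · 13 · 19; 152 = 2³ · 19; 1444 = 2² · 19²
lcm takes max exponent of each prime: 2³ · 5 · 13 · 19² = 187720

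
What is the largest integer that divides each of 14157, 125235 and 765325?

14157 = 3² · 11² · 13; 125235 = 3² · 5 · 11² · 23; 765325 = 5² · 11³ · 23
gcd takes min exponent of each prime: 11² = 121

121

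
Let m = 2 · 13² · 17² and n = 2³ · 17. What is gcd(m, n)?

34

min exponent per shared prime: 2 · 17 = 34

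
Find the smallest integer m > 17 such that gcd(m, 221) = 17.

34

gcd(m, 221) = 17 forces 17 | m; write m = 17s. Then gcd(17s, 17·13) = 17·gcd(s, 13), so need gcd(s, 13) = 1.
17s > 17 gives s ≥ 2. The least s ≥ 2 coprime to 13 is 2, so m = 17·2 = 34.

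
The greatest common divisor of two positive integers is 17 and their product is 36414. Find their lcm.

2142

gcd·lcm = product, so lcm = 36414/17 = 2142.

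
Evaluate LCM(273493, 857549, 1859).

273493 = 11 · 23² · 47; 857549 = 7² · 11 · 37 · 43; 1859 = 11 · 13²
lcm takes max exponent of each prime: 7² · 11 · 13² · 23² · 37 · 43 · 47 = 3603289693003

3603289693003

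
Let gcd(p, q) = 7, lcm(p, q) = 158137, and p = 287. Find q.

3857

p·q = gcd·lcm = 7·158137 = 1106959, so q = 1106959/287 = 3857.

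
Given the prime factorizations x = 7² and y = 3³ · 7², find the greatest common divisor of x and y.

49

min exponent per shared prime: 7² = 49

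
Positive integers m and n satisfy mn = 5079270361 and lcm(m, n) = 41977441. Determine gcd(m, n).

121

From gcd × lcm = mn: gcd = 5079270361 / 41977441 = 121.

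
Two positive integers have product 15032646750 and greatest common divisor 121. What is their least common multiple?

124236750

Since gcd(a,b)·lcm(a,b) = ab, lcm = 15032646750/121 = 124236750.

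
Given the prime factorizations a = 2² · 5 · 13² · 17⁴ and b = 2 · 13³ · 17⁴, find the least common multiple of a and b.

max exponent per prime: 2² · 5 · 13³ · 17⁴ = 3669912740

3669912740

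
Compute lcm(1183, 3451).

583219

1183 = 7 · 13²; 3451 = 7 · 17 · 29
max exponents: 7 · 13² · 17 · 29 = 583219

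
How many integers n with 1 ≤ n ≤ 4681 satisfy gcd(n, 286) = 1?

1964

286 = 2·11·13. Inclusion–exclusion on these primes:
4681 − ⌊4681/2⌋ − ⌊4681/11⌋ − ⌊4681/13⌋ + ⌊4681/22⌋ + ⌊4681/26⌋ + ⌊4681/143⌋ − ⌊4681/286⌋ = 1964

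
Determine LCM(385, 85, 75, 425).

98175

lcm(385, 85) = 385·85/gcd = 32725/5 = 6545
lcm(6545, 75) = 6545·75/gcd = 490875/5 = 98175
lcm(98175, 425) = 98175·425/gcd = 41724375/425 = 98175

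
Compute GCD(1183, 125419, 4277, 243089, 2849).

gcd(1183, 125419): 125419 = 106·1183 + 21; 1183 = 56·21 + 7; 21 = 3·7 + 0 → 7
gcd(7, 4277): 4277 = 611·7 + 0 → 7
gcd(7, 243089): 243089 = 34727·7 + 0 → 7
gcd(7, 2849): 2849 = 407·7 + 0 → 7

7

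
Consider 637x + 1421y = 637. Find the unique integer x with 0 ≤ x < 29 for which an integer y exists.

1

Euclid: 1421 = 2·637 + 147; 637 = 4·147 + 49; 147 = 3·49 + 0 → gcd = 49; 637 = 49·13.
Back-substitution yields 637·(9) + 1421·(-4) = 49, so one solution is x = 9·13 = 117, y = -4·13 = -52.
Solutions in x differ by 1421/49 = 29; the one in [0, 29) is 117 mod 29 = 1.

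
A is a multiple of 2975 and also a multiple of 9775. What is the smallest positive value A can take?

gcd first: 9775 = 3·2975 + 850; 2975 = 3·850 + 425; 850 = 2·425 + 0 → gcd = 425
lcm = 2975·9775/gcd = 29080625/425 = 68425

68425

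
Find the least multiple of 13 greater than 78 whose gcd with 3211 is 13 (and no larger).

Multiples of 13 above 78: 13·7, 13·8, … . Need the cofactor coprime to 3211/13 = 247.
Checking s = 7, 8, … the first with gcd(s, 247) = 1 is s = 7, giving 91.

91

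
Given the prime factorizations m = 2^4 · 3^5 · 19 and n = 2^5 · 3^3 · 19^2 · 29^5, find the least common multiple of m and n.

max exponent per prime: 2^5 · 3^5 · 19^2 · 29^5 = 57577584759264

57577584759264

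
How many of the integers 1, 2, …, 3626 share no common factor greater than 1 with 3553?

2940

3553 = 11·17·19. Inclusion–exclusion on these primes:
3626 − ⌊3626/11⌋ − ⌊3626/17⌋ − ⌊3626/19⌋ + ⌊3626/187⌋ + ⌊3626/209⌋ + ⌊3626/323⌋ − ⌊3626/3553⌋ = 2940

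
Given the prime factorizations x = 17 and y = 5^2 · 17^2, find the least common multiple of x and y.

max exponent per prime: 5^2 · 17^2 = 7225

7225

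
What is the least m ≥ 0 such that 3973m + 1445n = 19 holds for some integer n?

938

Euclid: 3973 = 2·1445 + 1083; 1445 = 1·1083 + 362; 1083 = 2·362 + 359; 362 = 1·359 + 3; 359 = 119·3 + 2; 3 = 1·2 + 1; 2 = 2·1 + 0 → gcd = 1; 19 = 1·19.
Back-substitution yields 3973·(-483) + 1445·(1328) = 1, so one solution is m = -483·19 = -9177, n = 1328·19 = 25232.
Solutions in m differ by 1445/1 = 1445; the one in [0, 1445) is -9177 mod 1445 = 938.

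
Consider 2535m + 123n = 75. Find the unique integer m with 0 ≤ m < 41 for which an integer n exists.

1

Euclid: 2535 = 20·123 + 75; 123 = 1·75 + 48; 75 = 1·48 + 27; 48 = 1·27 + 21; 27 = 1·21 + 6; 21 = 3·6 + 3; 6 = 2·3 + 0 → gcd = 3; 75 = 3·25.
Back-substitution yields 2535·(-18) + 123·(371) = 3, so one solution is m = -18·25 = -450, n = 371·25 = 9275.
Solutions in m differ by 123/3 = 41; the one in [0, 41) is -450 mod 41 = 1.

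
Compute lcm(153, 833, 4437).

217413

153 = 3² · 17; 833 = 7² · 17; 4437 = 3² · 17 · 29
lcm takes max exponent of each prime: 3² · 7² · 17 · 29 = 217413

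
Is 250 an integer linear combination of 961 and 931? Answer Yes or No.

By Bézout, 961p + 931q = 250 has integer solutions iff gcd(961, 931) | 250.
Euclid: 961 = 1·931 + 30; 931 = 31·30 + 1; 30 = 30·1 + 0. gcd = 1; 250 mod 1 = 0. Yes.

Yes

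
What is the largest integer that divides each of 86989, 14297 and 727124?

17

gcd(86989, 14297): 86989 = 6·14297 + 1207; 14297 = 11·1207 + 1020; 1207 = 1·1020 + 187; 1020 = 5·187 + 85; 187 = 2·85 + 17; 85 = 5·17 + 0 → 17
gcd(17, 727124): 727124 = 42772·17 + 0 → 17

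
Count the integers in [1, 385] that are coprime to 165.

186

Prime factors of 165: 3, 5, 11. Count integers ≤ 385 divisible by none of them.
By inclusion–exclusion: 385 − ⌊385/3⌋ − ⌊385/5⌋ − ⌊385/11⌋ + ⌊385/15⌋ + ⌊385/33⌋ + ⌊385/55⌋ − ⌊385/165⌋ = 186.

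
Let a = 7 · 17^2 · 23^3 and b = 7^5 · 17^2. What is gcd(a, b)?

min exponent per shared prime: 7 · 17^2 = 2023

2023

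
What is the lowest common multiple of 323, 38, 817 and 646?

27778

323 = 17 · 19; 38 = 2 · 19; 817 = 19 · 43; 646 = 2 · 17 · 19
lcm takes max exponent of each prime: 2 · 17 · 19 · 43 = 27778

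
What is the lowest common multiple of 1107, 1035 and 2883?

1107 = 3³ · 41; 1035 = 3² · 5 · 23; 2883 = 3 · 31²
lcm takes max exponent of each prime: 3³ · 5 · 23 · 31² · 41 = 122340105

122340105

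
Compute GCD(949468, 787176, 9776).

949468 = 2² · 13 · 19 · 31²; 787176 = 2³ · 3² · 13 · 29²; 9776 = 2⁴ · 13 · 47
gcd takes min exponent of each prime: 2² · 13 = 52

52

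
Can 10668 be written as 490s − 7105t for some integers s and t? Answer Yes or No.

gcd(490, 7105): 7105 = 14·490 + 245; 490 = 2·245 + 0 → 245
245 does not divide 10668, so a solution does not exist.

No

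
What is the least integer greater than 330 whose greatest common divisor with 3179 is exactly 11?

341

Multiples of 11 above 330: 11·31, 11·32, … . Need the cofactor coprime to 3179/11 = 289.
Checking s = 31, 32, … the first with gcd(s, 289) = 1 is s = 31, giving 341.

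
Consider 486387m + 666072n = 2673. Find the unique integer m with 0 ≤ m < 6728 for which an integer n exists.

Reduce mod 666072: 486387m ≡ 2673 (mod 666072). With g = gcd(486387, 666072) = 99 dividing 2673, divide through: 4913m ≡ 27 (mod 6728).
Since gcd(4913, 6728) = 1, m ≡ 27·(4913)⁻¹ ≡ 923 (mod 6728). Smallest non-negative: 923.

923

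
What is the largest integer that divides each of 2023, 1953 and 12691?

7

gcd(2023, 1953): 2023 = 1·1953 + 70; 1953 = 27·70 + 63; 70 = 1·63 + 7; 63 = 9·7 + 0 → 7
gcd(7, 12691): 12691 = 1813·7 + 0 → 7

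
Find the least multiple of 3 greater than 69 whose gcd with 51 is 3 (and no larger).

72

Multiples of 3 above 69: 3·24, 3·25, … . Need the cofactor coprime to 51/3 = 17.
Checking s = 24, 25, … the first with gcd(s, 17) = 1 is s = 24, giving 72.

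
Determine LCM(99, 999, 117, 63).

999999

99 = 3² · 11; 999 = 3³ · 37; 117 = 3² · 13; 63 = 3² · 7
lcm takes max exponent of each prime: 3³ · 7 · 11 · 13 · 37 = 999999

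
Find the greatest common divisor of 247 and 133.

19

247 = 13 · 19
133 = 7 · 19
Common: 19 = 19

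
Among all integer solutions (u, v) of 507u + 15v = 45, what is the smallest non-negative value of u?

Reduce mod 15: 507u ≡ 45 (mod 15). With g = gcd(507, 15) = 3 dividing 45, divide through: 169u ≡ 15 (mod 5).
Since gcd(169, 5) = 1, u ≡ 15·(169)⁻¹ ≡ 0 (mod 5). Smallest non-negative: 0.

0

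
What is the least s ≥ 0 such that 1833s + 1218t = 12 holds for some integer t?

2

Reduce mod 1218: 1833s ≡ 12 (mod 1218). With g = gcd(1833, 1218) = 3 dividing 12, divide through: 611s ≡ 4 (mod 406).
Since gcd(611, 406) = 1, s ≡ 4·(611)⁻¹ ≡ 2 (mod 406). Smallest non-negative: 2.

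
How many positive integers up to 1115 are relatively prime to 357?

600

357 = 3·7·17. Inclusion–exclusion on these primes:
1115 − ⌊1115/3⌋ − ⌊1115/7⌋ − ⌊1115/17⌋ + ⌊1115/21⌋ + ⌊1115/51⌋ + ⌊1115/119⌋ − ⌊1115/357⌋ = 600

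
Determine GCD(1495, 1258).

1

1495 = 5 · 13 · 23
1258 = 2 · 17 · 37
Common: 1 = 1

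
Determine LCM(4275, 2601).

1235475

gcd first: 4275 = 1·2601 + 1674; 2601 = 1·1674 + 927; 1674 = 1·927 + 747; 927 = 1·747 + 180; 747 = 4·180 + 27; 180 = 6·27 + 18; 27 = 1·18 + 9; 18 = 2·9 + 0 → gcd = 9
lcm = 4275·2601/gcd = 11119275/9 = 1235475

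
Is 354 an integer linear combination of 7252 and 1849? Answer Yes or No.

gcd(7252, 1849): 7252 = 3·1849 + 1705; 1849 = 1·1705 + 144; 1705 = 11·144 + 121; 144 = 1·121 + 23; 121 = 5·23 + 6; 23 = 3·6 + 5; 6 = 1·5 + 1; 5 = 5·1 + 0 → 1
1 divides 354, so a solution exists.

Yes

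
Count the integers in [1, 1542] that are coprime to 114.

114 = 2·3·19. Inclusion–exclusion on these primes:
1542 − ⌊1542/2⌋ − ⌊1542/3⌋ − ⌊1542/19⌋ + ⌊1542/6⌋ + ⌊1542/38⌋ + ⌊1542/57⌋ − ⌊1542/114⌋ = 487

487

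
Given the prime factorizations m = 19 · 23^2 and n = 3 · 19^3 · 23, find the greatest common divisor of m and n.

437

min exponent per shared prime: 19 · 23 = 437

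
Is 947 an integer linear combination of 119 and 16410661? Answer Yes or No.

No

gcd(119, 16410661): 16410661 = 137904·119 + 85; 119 = 1·85 + 34; 85 = 2·34 + 17; 34 = 2·17 + 0 → 17
17 does not divide 947, so a solution does not exist.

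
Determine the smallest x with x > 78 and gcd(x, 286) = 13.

91

Multiples of 13 above 78: 13·7, 13·8, … . Need the cofactor coprime to 286/13 = 22.
Checking s = 7, 8, … the first with gcd(s, 22) = 1 is s = 7, giving 91.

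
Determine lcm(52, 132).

gcd first: 132 = 2·52 + 28; 52 = 1·28 + 24; 28 = 1·24 + 4; 24 = 6·4 + 0 → gcd = 4
lcm = 52·132/gcd = 6864/4 = 1716

1716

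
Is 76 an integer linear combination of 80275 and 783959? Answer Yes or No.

By Bézout, 80275p − 783959q = 76 has integer solutions iff gcd(80275, 783959) | 76.
Euclid: 783959 = 9·80275 + 61484; 80275 = 1·61484 + 18791; 61484 = 3·18791 + 5111; 18791 = 3·5111 + 3458; 5111 = 1·3458 + 1653; 3458 = 2·1653 + 152; 1653 = 10·152 + 133; 152 = 1·133 + 19; 133 = 7·19 + 0. gcd = 19; 76 mod 19 = 0. Yes.

Yes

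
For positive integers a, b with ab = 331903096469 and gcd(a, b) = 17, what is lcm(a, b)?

For any two positive integers, gcd × lcm equals their product. Hence lcm = 331903096469 / 17 = 19523711557.

19523711557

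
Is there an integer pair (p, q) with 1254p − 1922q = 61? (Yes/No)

No

gcd(1254, 1922): 1922 = 1·1254 + 668; 1254 = 1·668 + 586; 668 = 1·586 + 82; 586 = 7·82 + 12; 82 = 6·12 + 10; 12 = 1·10 + 2; 10 = 5·2 + 0 → 2
2 does not divide 61, so a solution does not exist.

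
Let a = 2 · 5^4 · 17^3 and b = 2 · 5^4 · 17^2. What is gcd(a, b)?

361250

min exponent per shared prime: 2 · 5^4 · 17^2 = 361250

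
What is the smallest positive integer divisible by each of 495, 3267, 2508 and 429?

16138980

lcm(495, 3267) = 495·3267/gcd = 1617165/99 = 16335
lcm(16335, 2508) = 16335·2508/gcd = 40968180/33 = 1241460
lcm(1241460, 429) = 1241460·429/gcd = 532586340/33 = 16138980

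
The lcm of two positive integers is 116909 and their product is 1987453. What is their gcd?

17

gcd·lcm = product, so gcd = 1987453/116909 = 17.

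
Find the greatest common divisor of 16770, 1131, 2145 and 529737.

39

16770 = 2 · 3 · 5 · 13 · 43; 1131 = 3 · 13 · 29; 2145 = 3 · 5 · 11 · 13; 529737 = 3 · 13 · 17² · 47
gcd takes min exponent of each prime: 3 · 13 = 39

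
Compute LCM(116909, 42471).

381941703

gcd first: 116909 = 2·42471 + 31967; 42471 = 1·31967 + 10504; 31967 = 3·10504 + 455; 10504 = 23·455 + 39; 455 = 11·39 + 26; 39 = 1·26 + 13; 26 = 2·13 + 0 → gcd = 13
lcm = 116909·42471/gcd = 4965242139/13 = 381941703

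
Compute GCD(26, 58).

Euclid: 58 = 2·26 + 6; 26 = 4·6 + 2; 6 = 3·2 + 0. Last nonzero remainder: 2.

2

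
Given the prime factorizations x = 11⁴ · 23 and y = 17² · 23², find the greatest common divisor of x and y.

23

min exponent per shared prime: 23 = 23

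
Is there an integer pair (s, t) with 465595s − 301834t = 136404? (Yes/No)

gcd(465595, 301834): 465595 = 1·301834 + 163761; 301834 = 1·163761 + 138073; 163761 = 1·138073 + 25688; 138073 = 5·25688 + 9633; 25688 = 2·9633 + 6422; 9633 = 1·6422 + 3211; 6422 = 2·3211 + 0 → 3211
3211 does not divide 136404, so a solution does not exist.

No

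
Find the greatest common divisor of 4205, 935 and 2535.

5

4205 = 5 · 29²; 935 = 5 · 11 · 17; 2535 = 3 · 5 · 13²
gcd takes min exponent of each prime: 5 = 5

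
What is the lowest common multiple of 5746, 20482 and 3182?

93622054526

lcm(5746, 20482) = 5746·20482/gcd = 117689572/2 = 58844786
lcm(58844786, 3182) = 58844786·3182/gcd = 187244109052/2 = 93622054526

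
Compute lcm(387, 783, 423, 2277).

387 = 3² · 43; 783 = 3³ · 29; 423 = 3² · 47; 2277 = 3² · 11 · 23
lcm takes max exponent of each prime: 3³ · 11 · 23 · 29 · 43 · 47 = 400358079

400358079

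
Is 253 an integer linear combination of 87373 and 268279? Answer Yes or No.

Yes

gcd(87373, 268279): 268279 = 3·87373 + 6160; 87373 = 14·6160 + 1133; 6160 = 5·1133 + 495; 1133 = 2·495 + 143; 495 = 3·143 + 66; 143 = 2·66 + 11; 66 = 6·11 + 0 → 11
11 divides 253, so a solution exists.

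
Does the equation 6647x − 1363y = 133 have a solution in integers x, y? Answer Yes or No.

gcd(6647, 1363): 6647 = 4·1363 + 1195; 1363 = 1·1195 + 168; 1195 = 7·168 + 19; 168 = 8·19 + 16; 19 = 1·16 + 3; 16 = 5·3 + 1; 3 = 3·1 + 0 → 1
1 divides 133, so a solution exists.

Yes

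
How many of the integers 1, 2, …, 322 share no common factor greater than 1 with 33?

195

Prime factors of 33: 3, 11. Count integers ≤ 322 divisible by none of them.
By inclusion–exclusion: 322 − ⌊322/3⌋ − ⌊322/11⌋ + ⌊322/33⌋ = 195.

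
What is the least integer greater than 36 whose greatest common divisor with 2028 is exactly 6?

42

Multiples of 6 above 36: 6·7, 6·8, … . Need the cofactor coprime to 2028/6 = 338.
Checking s = 7, 8, … the first with gcd(s, 338) = 1 is s = 7, giving 42.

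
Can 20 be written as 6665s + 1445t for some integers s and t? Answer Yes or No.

Yes

By Bézout, 6665s + 1445t = 20 has integer solutions iff gcd(6665, 1445) | 20.
Euclid: 6665 = 4·1445 + 885; 1445 = 1·885 + 560; 885 = 1·560 + 325; 560 = 1·325 + 235; 325 = 1·235 + 90; 235 = 2·90 + 55; 90 = 1·55 + 35; 55 = 1·35 + 20; 35 = 1·20 + 15; 20 = 1·15 + 5; 15 = 3·5 + 0. gcd = 5; 20 mod 5 = 0. Yes.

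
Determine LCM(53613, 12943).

53613 = 3² · 7 · 23 · 37; 12943 = 7 · 43²
max exponents: 3² · 7 · 23 · 37 · 43² = 99130437

99130437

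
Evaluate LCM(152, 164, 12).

18696

152 = 2³ · 19; 164 = 2² · 41; 12 = 2² · 3
lcm takes max exponent of each prime: 2³ · 3 · 19 · 41 = 18696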